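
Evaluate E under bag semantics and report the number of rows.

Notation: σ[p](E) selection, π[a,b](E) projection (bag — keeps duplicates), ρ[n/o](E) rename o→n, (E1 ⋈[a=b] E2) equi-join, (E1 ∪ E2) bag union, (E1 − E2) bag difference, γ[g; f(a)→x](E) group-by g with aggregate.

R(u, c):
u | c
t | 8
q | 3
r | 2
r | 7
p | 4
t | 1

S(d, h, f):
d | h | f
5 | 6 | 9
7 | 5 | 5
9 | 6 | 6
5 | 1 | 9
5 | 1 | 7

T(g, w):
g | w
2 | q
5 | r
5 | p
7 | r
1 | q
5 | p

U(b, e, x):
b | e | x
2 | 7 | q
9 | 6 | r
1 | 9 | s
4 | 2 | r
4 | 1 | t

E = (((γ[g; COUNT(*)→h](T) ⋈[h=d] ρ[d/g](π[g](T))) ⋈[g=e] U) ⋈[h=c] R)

Subexpression sizes:
  T → 6
  γ[g; COUNT(*)→h](T) → 4
  T → 6
  π[g](T) → 6
  ρ[d/g](π[g](T)) → 6
  (γ[g; COUNT(*)→h](T) ⋈[h=d] ρ[d/g](π[g](T))) → 3
  U → 5
  ((γ[g; COUNT(*)→h](T) ⋈[h=d] ρ[d/g](π[g](T))) ⋈[g=e] U) → 3
  R → 6
  (((γ[g; COUNT(*)→h](T) ⋈[h=d] ρ[d/g](π[g](T))) ⋈[g=e] U) ⋈[h=c] R) → 3

|E| = 3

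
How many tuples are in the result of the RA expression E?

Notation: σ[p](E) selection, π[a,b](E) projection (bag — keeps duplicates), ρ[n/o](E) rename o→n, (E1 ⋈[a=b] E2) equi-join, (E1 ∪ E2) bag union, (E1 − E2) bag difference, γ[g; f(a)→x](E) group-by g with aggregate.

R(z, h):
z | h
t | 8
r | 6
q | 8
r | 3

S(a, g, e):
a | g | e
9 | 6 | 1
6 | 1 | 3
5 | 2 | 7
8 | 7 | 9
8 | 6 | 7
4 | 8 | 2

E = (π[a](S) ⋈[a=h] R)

Stepwise |·|:
  S → 6
  π[a](S) → 6
  R → 4
  (π[a](S) ⋈[a=h] R) → 5

|E| = 5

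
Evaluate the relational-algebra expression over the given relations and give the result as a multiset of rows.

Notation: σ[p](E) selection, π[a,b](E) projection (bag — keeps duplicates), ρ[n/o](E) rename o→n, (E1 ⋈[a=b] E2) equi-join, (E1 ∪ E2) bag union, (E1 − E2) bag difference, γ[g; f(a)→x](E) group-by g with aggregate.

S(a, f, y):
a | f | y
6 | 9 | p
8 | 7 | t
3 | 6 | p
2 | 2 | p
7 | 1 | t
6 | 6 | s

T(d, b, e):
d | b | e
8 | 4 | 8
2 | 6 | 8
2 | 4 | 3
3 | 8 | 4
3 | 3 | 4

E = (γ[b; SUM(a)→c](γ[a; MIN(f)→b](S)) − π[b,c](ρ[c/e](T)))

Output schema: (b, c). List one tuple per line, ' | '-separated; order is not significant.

Per-node cardinality:
  S → 6
  γ[a; MIN(f)→b](S) → 5
  γ[b; SUM(a)→c](γ[a; MIN(f)→b](S)) → 4
  T → 5
  ρ[c/e](T) → 5
  π[b,c](ρ[c/e](T)) → 5
  (γ[b; SUM(a)→c](γ[a; MIN(f)→b](S)) − π[b,c](ρ[c/e](T))) → 4

== RESULT ==
b | c
1 | 7
2 | 2
6 | 9
7 | 8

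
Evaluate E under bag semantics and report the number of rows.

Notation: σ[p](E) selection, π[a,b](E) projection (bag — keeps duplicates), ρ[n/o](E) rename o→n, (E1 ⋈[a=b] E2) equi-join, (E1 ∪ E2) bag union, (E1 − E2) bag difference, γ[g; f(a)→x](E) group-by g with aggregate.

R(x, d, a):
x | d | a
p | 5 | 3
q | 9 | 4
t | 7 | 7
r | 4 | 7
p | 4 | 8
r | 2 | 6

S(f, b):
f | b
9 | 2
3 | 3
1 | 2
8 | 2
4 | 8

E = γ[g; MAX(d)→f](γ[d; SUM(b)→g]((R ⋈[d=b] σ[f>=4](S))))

Subexpression sizes:
  R → 6
  S → 5
  σ[f>=4](S) → 3
  (R ⋈[d=b] σ[f>=4](S)) → 2
  γ[d; SUM(b)→g]((R ⋈[d=b] σ[f>=4](S))) → 1
  γ[g; MAX(d)→f](γ[d; SUM(b)→g]((R ⋈[d=b] σ[f>=4](S)))) → 1

|E| = 1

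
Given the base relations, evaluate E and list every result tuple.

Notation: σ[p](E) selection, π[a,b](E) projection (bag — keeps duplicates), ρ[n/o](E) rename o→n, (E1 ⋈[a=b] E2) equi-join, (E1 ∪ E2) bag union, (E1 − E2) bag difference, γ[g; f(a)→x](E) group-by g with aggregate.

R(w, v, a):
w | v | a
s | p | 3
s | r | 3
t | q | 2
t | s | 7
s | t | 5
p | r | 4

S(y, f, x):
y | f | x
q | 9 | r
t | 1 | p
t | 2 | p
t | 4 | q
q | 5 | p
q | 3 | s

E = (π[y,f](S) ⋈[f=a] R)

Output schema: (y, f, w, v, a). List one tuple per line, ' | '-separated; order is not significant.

Subexpression sizes:
  S → 6
  π[y,f](S) → 6
  R → 6
  (π[y,f](S) ⋈[f=a] R) → 5

== RESULT ==
y | f | w | v | a
q | 3 | s | p | 3
q | 3 | s | r | 3
q | 5 | s | t | 5
t | 2 | t | q | 2
t | 4 | p | r | 4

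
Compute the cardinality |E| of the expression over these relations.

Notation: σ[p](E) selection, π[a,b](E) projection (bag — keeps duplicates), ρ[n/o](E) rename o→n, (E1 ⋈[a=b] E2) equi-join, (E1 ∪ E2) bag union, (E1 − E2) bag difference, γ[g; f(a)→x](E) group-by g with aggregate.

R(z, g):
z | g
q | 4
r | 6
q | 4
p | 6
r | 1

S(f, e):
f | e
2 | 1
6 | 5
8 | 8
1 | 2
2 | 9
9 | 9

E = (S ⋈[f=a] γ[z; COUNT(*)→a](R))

Subexpression sizes:
  S → 6
  R → 5
  γ[z; COUNT(*)→a](R) → 3
  (S ⋈[f=a] γ[z; COUNT(*)→a](R)) → 5

|E| = 5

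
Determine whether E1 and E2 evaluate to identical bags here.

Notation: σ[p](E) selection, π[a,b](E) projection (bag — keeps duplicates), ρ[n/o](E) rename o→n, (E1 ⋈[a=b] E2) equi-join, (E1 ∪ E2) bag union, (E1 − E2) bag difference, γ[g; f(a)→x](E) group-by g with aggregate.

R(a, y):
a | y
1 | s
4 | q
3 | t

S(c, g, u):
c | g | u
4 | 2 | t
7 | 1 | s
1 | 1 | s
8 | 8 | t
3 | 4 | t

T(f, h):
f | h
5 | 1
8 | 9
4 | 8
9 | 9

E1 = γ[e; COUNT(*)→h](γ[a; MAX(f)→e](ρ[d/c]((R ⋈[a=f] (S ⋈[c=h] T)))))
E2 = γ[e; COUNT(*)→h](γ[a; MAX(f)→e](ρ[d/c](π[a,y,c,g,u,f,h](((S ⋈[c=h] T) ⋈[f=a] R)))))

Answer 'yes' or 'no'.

E1 per-node cardinality:
  R → 3
  S → 5
  T → 4
  (S ⋈[c=h] T) → 2
  (R ⋈[a=f] (S ⋈[c=h] T)) → 1
  ρ[d/c]((R ⋈[a=f] (S ⋈[c=h] T))) → 1
  γ[a; MAX(f)→e](ρ[d/c]((R ⋈[a=f] (S ⋈[c=h] T)))) → 1
  γ[e; COUNT(*)→h](γ[a; MAX(f)→e](ρ[d/c]((R ⋈[a=f] (S ⋈[c=h] T))))) → 1
E2 per-node cardinality:
  S → 5
  T → 4
  (S ⋈[c=h] T) → 2
  R → 3
  ((S ⋈[c=h] T) ⋈[f=a] R) → 1
  π[a,y,c,g,u,f,h](((S ⋈[c=h] T) ⋈[f=a] R)) → 1
  ρ[d/c](π[a,y,c,g,u,f,h](((S ⋈[c=h] T) ⋈[f=a] R))) → 1
  γ[a; MAX(f)→e](ρ[d/c](π[a,y,c,g,u,f,h](((S ⋈[c=h] T) ⋈[f=a] R)))) → 1
  γ[e; COUNT(*)→h](γ[a; MAX(f)→e](ρ[d/c](π[a,y,c,g,u,f,h](((S ⋈[c=h] T) ⋈[f=a] R))))) → 1

E1 and E2 produce the same multiset:
e | h
4 | 1

yes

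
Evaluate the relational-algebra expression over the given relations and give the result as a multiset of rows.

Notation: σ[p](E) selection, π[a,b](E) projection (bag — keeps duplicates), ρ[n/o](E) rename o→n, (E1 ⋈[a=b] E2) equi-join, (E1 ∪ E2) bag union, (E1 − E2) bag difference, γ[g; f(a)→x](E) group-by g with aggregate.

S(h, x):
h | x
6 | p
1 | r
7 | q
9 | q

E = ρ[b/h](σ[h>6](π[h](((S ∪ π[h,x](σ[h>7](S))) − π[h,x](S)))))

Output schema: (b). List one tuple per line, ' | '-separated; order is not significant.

Subexpression sizes:
  S → 4
  S → 4
  σ[h>7](S) → 1
  π[h,x](σ[h>7](S)) → 1
  (S ∪ π[h,x](σ[h>7](S))) → 5
  S → 4
  π[h,x](S) → 4
  ((S ∪ π[h,x](σ[h>7](S))) − π[h,x](S)) → 1
  π[h](((S ∪ π[h,x](σ[h>7](S))) − π[h,x](S))) → 1
  σ[h>6](π[h](((S ∪ π[h,x](σ[h>7](S))) − π[h,x](S)))) → 1
  ρ[b/h](σ[h>6](π[h](((S ∪ π[h,x](σ[h>7](S))) − π[h,x](S))))) → 1

== RESULT ==
b
9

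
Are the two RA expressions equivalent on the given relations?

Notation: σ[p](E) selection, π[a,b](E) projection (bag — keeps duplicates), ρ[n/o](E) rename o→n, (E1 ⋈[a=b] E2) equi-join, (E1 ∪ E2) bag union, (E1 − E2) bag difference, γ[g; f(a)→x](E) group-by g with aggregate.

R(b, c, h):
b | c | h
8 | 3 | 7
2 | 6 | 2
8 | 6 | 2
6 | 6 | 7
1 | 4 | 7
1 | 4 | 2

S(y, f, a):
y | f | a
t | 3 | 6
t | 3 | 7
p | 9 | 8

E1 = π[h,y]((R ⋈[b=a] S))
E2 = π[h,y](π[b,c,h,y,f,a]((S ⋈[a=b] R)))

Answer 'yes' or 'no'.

E1 stepwise |·|:
  R → 6
  S → 3
  (R ⋈[b=a] S) → 3
  π[h,y]((R ⋈[b=a] S)) → 3
E2 stepwise |·|:
  S → 3
  R → 6
  (S ⋈[a=b] R) → 3
  π[b,c,h,y,f,a]((S ⋈[a=b] R)) → 3
  π[h,y](π[b,c,h,y,f,a]((S ⋈[a=b] R))) → 3

E1 and E2 produce the same multiset:
h | y
2 | p
7 | p
7 | t

yes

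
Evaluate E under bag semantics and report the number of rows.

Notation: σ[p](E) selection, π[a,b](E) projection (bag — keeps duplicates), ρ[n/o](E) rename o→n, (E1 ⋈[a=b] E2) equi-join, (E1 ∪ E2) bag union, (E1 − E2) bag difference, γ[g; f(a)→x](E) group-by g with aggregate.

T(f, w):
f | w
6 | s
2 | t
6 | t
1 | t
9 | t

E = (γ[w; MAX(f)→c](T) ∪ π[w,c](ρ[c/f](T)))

Row counts bottom-up:
  T → 5
  γ[w; MAX(f)→c](T) → 2
  T → 5
  ρ[c/f](T) → 5
  π[w,c](ρ[c/f](T)) → 5
  (γ[w; MAX(f)→c](T) ∪ π[w,c](ρ[c/f](T))) → 7

|E| = 7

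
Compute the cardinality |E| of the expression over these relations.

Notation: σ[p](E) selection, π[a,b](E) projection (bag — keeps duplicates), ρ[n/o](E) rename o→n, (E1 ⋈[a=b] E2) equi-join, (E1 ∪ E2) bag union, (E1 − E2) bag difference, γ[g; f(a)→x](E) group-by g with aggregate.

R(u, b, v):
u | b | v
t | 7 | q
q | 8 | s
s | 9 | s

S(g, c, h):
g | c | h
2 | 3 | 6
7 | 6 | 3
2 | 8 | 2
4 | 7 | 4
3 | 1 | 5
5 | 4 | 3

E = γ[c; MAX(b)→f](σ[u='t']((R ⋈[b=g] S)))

Row counts bottom-up:
  R → 3
  S → 6
  (R ⋈[b=g] S) → 1
  σ[u='t']((R ⋈[b=g] S)) → 1
  γ[c; MAX(b)→f](σ[u='t']((R ⋈[b=g] S))) → 1

|E| = 1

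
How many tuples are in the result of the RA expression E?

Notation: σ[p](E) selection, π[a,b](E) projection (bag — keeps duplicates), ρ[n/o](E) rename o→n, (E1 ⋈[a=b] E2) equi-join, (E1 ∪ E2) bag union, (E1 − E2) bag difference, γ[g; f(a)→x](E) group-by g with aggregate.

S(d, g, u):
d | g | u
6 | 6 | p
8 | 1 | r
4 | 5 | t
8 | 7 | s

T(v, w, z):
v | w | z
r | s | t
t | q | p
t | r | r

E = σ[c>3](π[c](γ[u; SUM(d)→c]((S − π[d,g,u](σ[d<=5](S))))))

Per-node cardinality:
  S → 4
  S → 4
  σ[d<=5](S) → 1
  π[d,g,u](σ[d<=5](S)) → 1
  (S − π[d,g,u](σ[d<=5](S))) → 3
  γ[u; SUM(d)→c]((S − π[d,g,u](σ[d<=5](S)))) → 3
  π[c](γ[u; SUM(d)→c]((S − π[d,g,u](σ[d<=5](S))))) → 3
  σ[c>3](π[c](γ[u; SUM(d)→c]((S − π[d,g,u](σ[d<=5](S)))))) → 3

|E| = 3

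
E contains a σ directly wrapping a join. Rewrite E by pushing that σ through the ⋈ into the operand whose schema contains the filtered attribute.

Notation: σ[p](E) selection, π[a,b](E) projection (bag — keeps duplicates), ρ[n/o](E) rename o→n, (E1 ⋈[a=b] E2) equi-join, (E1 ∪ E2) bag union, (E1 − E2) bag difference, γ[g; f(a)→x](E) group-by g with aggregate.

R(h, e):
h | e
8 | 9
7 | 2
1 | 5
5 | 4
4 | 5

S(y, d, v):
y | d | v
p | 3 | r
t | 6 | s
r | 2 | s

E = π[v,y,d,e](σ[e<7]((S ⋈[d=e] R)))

σ filters on e, owned by the right side.
E' = π[v,y,d,e]((S ⋈[d=e] σ[e<7](R)))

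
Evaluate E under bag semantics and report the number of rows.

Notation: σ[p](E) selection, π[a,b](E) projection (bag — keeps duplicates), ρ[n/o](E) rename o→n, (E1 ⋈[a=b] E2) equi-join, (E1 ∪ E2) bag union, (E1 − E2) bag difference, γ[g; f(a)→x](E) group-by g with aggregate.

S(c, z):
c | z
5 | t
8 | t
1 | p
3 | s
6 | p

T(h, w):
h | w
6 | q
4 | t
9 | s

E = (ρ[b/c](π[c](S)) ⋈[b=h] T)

Stepwise |·|:
  S → 5
  π[c](S) → 5
  ρ[b/c](π[c](S)) → 5
  T → 3
  (ρ[b/c](π[c](S)) ⋈[b=h] T) → 1

|E| = 1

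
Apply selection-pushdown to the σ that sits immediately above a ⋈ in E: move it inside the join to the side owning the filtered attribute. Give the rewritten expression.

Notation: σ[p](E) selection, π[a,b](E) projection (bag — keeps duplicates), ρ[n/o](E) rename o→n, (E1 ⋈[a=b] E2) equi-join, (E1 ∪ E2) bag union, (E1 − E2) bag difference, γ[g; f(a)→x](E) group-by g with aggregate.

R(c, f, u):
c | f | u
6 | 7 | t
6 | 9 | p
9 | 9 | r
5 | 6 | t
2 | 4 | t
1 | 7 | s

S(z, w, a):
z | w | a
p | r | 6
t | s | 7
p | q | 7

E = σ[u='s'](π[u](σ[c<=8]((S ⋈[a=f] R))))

σ filters on c, owned by the right side.
E' = σ[u='s'](π[u]((S ⋈[a=f] σ[c<=8](R))))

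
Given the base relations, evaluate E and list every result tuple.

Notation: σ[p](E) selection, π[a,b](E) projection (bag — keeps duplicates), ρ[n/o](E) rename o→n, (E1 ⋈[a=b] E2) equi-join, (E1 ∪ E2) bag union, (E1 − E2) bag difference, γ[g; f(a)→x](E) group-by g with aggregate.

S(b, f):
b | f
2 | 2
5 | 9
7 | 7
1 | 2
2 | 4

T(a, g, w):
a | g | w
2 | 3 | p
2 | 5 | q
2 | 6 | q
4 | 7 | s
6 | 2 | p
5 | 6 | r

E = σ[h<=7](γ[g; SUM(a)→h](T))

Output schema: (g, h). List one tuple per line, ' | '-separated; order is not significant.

Subexpression sizes:
  T → 6
  γ[g; SUM(a)→h](T) → 5
  σ[h<=7](γ[g; SUM(a)→h](T)) → 5

== RESULT ==
g | h
2 | 6
3 | 2
5 | 2
6 | 7
7 | 4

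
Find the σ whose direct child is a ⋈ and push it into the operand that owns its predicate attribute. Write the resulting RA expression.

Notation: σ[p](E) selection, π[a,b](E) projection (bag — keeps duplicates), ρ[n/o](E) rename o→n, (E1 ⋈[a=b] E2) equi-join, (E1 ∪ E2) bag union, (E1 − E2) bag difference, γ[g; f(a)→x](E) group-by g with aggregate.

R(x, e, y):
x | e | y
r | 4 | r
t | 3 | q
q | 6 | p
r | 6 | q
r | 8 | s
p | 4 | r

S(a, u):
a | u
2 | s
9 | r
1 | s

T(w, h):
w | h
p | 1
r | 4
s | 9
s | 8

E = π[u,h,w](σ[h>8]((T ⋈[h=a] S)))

σ filters on h, owned by the left side.
E' = π[u,h,w]((σ[h>8](T) ⋈[h=a] S))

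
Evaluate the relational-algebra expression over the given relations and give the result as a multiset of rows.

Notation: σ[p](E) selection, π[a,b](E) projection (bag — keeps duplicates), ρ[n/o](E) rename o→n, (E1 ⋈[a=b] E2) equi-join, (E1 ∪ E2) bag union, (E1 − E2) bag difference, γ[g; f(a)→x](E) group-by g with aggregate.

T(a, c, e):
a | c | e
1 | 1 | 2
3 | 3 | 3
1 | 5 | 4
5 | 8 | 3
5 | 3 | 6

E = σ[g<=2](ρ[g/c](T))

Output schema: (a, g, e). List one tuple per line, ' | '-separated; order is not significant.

Stepwise |·|:
  T → 5
  ρ[g/c](T) → 5
  σ[g<=2](ρ[g/c](T)) → 1

== RESULT ==
a | g | e
1 | 1 | 2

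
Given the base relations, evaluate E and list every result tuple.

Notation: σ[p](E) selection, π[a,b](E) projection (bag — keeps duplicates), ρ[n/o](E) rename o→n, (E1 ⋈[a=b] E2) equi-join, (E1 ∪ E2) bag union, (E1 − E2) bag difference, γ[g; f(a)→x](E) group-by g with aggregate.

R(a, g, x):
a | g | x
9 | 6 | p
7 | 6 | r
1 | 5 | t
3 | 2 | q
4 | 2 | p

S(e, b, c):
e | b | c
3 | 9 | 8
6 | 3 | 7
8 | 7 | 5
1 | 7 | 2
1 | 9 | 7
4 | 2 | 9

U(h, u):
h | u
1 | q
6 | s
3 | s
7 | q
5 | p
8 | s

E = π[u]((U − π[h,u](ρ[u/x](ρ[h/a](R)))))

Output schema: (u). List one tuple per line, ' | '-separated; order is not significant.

Subexpression sizes:
  U → 6
  R → 5
  ρ[h/a](R) → 5
  ρ[u/x](ρ[h/a](R)) → 5
  π[h,u](ρ[u/x](ρ[h/a](R))) → 5
  (U − π[h,u](ρ[u/x](ρ[h/a](R)))) → 6
  π[u]((U − π[h,u](ρ[u/x](ρ[h/a](R))))) → 6

== RESULT ==
u
p
q
q
s
s
s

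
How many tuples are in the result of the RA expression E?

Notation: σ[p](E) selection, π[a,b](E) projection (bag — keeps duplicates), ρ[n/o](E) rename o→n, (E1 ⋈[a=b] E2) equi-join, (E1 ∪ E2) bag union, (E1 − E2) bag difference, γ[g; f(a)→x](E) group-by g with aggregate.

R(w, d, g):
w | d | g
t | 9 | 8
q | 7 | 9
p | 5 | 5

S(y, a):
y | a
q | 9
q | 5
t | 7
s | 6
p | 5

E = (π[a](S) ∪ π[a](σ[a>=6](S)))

Subexpression sizes:
  S → 5
  π[a](S) → 5
  S → 5
  σ[a>=6](S) → 3
  π[a](σ[a>=6](S)) → 3
  (π[a](S) ∪ π[a](σ[a>=6](S))) → 8

|E| = 8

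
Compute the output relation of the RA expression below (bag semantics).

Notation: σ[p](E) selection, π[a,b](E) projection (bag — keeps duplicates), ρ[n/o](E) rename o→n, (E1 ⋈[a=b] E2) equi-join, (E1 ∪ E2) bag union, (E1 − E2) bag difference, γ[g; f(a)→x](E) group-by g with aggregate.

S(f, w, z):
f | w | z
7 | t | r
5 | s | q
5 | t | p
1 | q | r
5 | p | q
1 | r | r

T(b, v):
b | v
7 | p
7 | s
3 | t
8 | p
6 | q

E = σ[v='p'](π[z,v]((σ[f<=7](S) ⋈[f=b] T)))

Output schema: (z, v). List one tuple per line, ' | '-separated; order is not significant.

Subexpression sizes:
  S → 6
  σ[f<=7](S) → 6
  T → 5
  (σ[f<=7](S) ⋈[f=b] T) → 2
  π[z,v]((σ[f<=7](S) ⋈[f=b] T)) → 2
  σ[v='p'](π[z,v]((σ[f<=7](S) ⋈[f=b] T))) → 1

== RESULT ==
z | v
r | p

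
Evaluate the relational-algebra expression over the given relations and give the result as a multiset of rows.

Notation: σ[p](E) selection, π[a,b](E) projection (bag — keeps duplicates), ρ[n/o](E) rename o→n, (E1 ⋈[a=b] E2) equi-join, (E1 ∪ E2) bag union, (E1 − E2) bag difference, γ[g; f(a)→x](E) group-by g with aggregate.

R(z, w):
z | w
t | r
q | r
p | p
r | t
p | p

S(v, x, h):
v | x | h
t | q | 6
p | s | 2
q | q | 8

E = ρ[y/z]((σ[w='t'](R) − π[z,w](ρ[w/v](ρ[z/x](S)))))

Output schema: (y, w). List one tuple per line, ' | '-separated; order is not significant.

Subexpression sizes:
  R → 5
  σ[w='t'](R) → 1
  S → 3
  ρ[z/x](S) → 3
  ρ[w/v](ρ[z/x](S)) → 3
  π[z,w](ρ[w/v](ρ[z/x](S))) → 3
  (σ[w='t'](R) − π[z,w](ρ[w/v](ρ[z/x](S)))) → 1
  ρ[y/z]((σ[w='t'](R) − π[z,w](ρ[w/v](ρ[z/x](S))))) → 1

== RESULT ==
y | w
r | t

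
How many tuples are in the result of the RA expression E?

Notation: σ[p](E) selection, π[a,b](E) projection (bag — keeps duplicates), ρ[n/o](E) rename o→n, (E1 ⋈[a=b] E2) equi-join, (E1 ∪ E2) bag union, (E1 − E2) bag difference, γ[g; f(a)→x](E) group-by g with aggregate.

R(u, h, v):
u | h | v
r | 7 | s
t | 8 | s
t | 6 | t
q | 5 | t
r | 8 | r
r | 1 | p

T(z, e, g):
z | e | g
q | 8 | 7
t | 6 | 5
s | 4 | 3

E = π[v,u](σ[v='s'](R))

Subexpression sizes:
  R → 6
  σ[v='s'](R) → 2
  π[v,u](σ[v='s'](R)) → 2

|E| = 2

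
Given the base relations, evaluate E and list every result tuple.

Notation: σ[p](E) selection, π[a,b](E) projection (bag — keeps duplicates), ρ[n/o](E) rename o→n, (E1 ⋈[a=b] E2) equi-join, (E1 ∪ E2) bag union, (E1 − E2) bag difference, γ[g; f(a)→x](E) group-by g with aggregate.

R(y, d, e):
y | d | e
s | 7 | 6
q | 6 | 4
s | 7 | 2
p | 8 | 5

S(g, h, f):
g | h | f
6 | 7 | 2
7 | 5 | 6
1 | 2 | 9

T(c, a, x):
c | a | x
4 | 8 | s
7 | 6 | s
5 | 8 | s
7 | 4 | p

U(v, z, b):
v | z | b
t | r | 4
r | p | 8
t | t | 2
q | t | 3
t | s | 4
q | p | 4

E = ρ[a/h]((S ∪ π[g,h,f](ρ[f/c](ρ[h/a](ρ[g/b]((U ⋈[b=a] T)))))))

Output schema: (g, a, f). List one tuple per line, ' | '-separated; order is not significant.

Row counts bottom-up:
  S → 3
  U → 6
  T → 4
  (U ⋈[b=a] T) → 5
  ρ[g/b]((U ⋈[b=a] T)) → 5
  ρ[h/a](ρ[g/b]((U ⋈[b=a] T))) → 5
  ρ[f/c](ρ[h/a](ρ[g/b]((U ⋈[b=a] T)))) → 5
  π[g,h,f](ρ[f/c](ρ[h/a](ρ[g/b]((U ⋈[b=a] T))))) → 5
  (S ∪ π[g,h,f](ρ[f/c](ρ[h/a](ρ[g/b]((U ⋈[b=a] T)))))) → 8
  ρ[a/h]((S ∪ π[g,h,f](ρ[f/c](ρ[h/a](ρ[g/b]((U ⋈[b=a] T))))))) → 8

== RESULT ==
g | a | f
1 | 2 | 9
4 | 4 | 7
4 | 4 | 7
4 | 4 | 7
6 | 7 | 2
7 | 5 | 6
8 | 8 | 4
8 | 8 | 5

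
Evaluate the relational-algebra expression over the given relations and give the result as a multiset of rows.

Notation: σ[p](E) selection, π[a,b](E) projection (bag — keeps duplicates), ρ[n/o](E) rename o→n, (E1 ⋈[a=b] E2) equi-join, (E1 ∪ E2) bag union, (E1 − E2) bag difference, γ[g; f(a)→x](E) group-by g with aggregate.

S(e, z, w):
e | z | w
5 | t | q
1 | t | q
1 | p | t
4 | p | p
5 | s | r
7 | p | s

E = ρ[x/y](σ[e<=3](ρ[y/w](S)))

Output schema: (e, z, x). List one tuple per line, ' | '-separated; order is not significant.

Row counts bottom-up:
  S → 6
  ρ[y/w](S) → 6
  σ[e<=3](ρ[y/w](S)) → 2
  ρ[x/y](σ[e<=3](ρ[y/w](S))) → 2

== RESULT ==
e | z | x
1 | p | t
1 | t | q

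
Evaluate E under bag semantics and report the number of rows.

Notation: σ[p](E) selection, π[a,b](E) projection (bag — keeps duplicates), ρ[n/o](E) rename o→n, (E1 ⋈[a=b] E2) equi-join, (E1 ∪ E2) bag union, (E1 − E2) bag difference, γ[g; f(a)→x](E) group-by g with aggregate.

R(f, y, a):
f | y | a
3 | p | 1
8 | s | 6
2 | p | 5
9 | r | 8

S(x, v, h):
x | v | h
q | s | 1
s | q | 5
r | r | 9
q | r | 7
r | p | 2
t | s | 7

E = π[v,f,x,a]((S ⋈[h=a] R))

Per-node cardinality:
  S → 6
  R → 4
  (S ⋈[h=a] R) → 2
  π[v,f,x,a]((S ⋈[h=a] R)) → 2

|E| = 2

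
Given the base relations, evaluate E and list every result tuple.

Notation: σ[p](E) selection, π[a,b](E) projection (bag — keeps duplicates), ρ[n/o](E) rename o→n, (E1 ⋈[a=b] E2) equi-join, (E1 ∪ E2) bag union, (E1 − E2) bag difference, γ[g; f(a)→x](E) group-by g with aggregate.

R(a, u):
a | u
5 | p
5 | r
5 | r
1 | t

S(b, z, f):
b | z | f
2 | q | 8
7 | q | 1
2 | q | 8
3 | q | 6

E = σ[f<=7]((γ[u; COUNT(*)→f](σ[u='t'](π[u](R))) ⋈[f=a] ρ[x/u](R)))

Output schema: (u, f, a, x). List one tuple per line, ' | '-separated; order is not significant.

Subexpression sizes:
  R → 4
  π[u](R) → 4
  σ[u='t'](π[u](R)) → 1
  γ[u; COUNT(*)→f](σ[u='t'](π[u](R))) → 1
  R → 4
  ρ[x/u](R) → 4
  (γ[u; COUNT(*)→f](σ[u='t'](π[u](R))) ⋈[f=a] ρ[x/u](R)) → 1
  σ[f<=7]((γ[u; COUNT(*)→f](σ[u='t'](π[u](R))) ⋈[f=a] ρ[x/u](R))) → 1

== RESULT ==
u | f | a | x
t | 1 | 1 | t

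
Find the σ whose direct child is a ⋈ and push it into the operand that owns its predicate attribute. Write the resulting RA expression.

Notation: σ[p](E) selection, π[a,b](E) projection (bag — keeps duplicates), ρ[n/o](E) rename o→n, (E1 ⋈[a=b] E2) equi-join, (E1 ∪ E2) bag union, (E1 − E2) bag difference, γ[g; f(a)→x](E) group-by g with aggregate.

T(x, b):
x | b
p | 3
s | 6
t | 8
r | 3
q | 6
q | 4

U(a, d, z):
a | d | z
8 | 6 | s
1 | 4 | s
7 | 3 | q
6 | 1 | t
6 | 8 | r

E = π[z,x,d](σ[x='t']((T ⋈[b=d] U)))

σ filters on x, owned by the left side.
E' = π[z,x,d]((σ[x='t'](T) ⋈[b=d] U))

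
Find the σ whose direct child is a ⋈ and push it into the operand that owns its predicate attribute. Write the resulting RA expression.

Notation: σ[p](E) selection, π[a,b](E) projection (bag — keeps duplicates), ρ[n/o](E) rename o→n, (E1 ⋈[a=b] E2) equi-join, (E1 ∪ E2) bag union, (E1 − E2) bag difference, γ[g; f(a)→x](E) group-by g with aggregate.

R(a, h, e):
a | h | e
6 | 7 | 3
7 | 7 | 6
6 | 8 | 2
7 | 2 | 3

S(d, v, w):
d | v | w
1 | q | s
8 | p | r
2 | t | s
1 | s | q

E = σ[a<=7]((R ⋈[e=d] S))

σ filters on a, owned by the left side.
E' = (σ[a<=7](R) ⋈[e=d] S)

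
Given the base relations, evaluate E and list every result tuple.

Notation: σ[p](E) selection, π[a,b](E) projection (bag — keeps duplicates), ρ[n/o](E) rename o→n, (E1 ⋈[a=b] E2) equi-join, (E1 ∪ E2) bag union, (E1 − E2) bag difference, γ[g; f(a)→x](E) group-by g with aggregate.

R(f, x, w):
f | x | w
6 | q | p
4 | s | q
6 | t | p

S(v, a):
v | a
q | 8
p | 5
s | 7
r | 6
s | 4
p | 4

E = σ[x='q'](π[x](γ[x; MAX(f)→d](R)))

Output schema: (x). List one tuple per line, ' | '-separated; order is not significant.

Row counts bottom-up:
  R → 3
  γ[x; MAX(f)→d](R) → 3
  π[x](γ[x; MAX(f)→d](R)) → 3
  σ[x='q'](π[x](γ[x; MAX(f)→d](R))) → 1

== RESULT ==
x
q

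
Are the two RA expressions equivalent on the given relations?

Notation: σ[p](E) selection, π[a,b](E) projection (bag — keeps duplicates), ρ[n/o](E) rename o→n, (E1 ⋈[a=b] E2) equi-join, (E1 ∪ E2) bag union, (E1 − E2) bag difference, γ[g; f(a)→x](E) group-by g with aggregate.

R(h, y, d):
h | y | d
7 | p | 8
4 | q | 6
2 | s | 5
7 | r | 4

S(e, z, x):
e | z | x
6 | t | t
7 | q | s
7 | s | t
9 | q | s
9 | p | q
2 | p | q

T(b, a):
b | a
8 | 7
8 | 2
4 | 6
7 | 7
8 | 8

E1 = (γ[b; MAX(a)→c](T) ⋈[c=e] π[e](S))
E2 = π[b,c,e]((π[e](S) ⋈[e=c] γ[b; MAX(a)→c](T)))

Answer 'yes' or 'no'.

E1 subexpression sizes:
  T → 5
  γ[b; MAX(a)→c](T) → 3
  S → 6
  π[e](S) → 6
  (γ[b; MAX(a)→c](T) ⋈[c=e] π[e](S)) → 3
E2 subexpression sizes:
  S → 6
  π[e](S) → 6
  T → 5
  γ[b; MAX(a)→c](T) → 3
  (π[e](S) ⋈[e=c] γ[b; MAX(a)→c](T)) → 3
  π[b,c,e]((π[e](S) ⋈[e=c] γ[b; MAX(a)→c](T))) → 3

E1 and E2 produce the same multiset:
b | c | e
4 | 6 | 6
7 | 7 | 7
7 | 7 | 7

yes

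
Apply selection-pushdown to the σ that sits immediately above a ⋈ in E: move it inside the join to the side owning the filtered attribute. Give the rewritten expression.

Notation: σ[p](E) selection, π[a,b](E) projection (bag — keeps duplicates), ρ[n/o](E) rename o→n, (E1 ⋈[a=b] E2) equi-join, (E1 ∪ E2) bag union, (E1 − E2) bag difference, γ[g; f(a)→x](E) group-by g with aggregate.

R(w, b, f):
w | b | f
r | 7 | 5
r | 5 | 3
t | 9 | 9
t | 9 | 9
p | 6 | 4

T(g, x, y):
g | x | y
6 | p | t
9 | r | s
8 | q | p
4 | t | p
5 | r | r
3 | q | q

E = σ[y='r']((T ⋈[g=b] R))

σ filters on y, owned by the left side.
E' = (σ[y='r'](T) ⋈[g=b] R)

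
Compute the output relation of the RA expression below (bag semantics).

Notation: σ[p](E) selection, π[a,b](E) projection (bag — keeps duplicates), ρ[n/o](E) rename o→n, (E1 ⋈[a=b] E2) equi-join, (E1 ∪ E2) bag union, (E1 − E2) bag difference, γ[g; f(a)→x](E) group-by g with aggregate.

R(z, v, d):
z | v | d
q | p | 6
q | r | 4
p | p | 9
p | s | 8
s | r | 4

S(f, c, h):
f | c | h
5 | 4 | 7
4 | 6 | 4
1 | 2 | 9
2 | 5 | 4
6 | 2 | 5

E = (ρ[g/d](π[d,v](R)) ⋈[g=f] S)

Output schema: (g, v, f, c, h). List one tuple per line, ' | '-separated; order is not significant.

Subexpression sizes:
  R → 5
  π[d,v](R) → 5
  ρ[g/d](π[d,v](R)) → 5
  S → 5
  (ρ[g/d](π[d,v](R)) ⋈[g=f] S) → 3

== RESULT ==
g | v | f | c | h
4 | r | 4 | 6 | 4
4 | r | 4 | 6 | 4
6 | p | 6 | 2 | 5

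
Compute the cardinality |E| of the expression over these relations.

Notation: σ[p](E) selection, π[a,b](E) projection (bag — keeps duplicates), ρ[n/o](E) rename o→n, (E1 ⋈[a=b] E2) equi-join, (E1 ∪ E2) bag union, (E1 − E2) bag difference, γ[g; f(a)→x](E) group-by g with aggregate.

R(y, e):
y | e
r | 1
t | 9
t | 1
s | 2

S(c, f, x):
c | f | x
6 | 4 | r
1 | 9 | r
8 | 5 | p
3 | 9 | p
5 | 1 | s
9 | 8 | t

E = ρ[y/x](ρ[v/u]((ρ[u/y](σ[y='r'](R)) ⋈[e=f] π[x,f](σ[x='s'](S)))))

Stepwise |·|:
  R → 4
  σ[y='r'](R) → 1
  ρ[u/y](σ[y='r'](R)) → 1
  S → 6
  σ[x='s'](S) → 1
  π[x,f](σ[x='s'](S)) → 1
  (ρ[u/y](σ[y='r'](R)) ⋈[e=f] π[x,f](σ[x='s'](S))) → 1
  ρ[v/u]((ρ[u/y](σ[y='r'](R)) ⋈[e=f] π[x,f](σ[x='s'](S)))) → 1
  ρ[y/x](ρ[v/u]((ρ[u/y](σ[y='r'](R)) ⋈[e=f] π[x,f](σ[x='s'](S))))) → 1

|E| = 1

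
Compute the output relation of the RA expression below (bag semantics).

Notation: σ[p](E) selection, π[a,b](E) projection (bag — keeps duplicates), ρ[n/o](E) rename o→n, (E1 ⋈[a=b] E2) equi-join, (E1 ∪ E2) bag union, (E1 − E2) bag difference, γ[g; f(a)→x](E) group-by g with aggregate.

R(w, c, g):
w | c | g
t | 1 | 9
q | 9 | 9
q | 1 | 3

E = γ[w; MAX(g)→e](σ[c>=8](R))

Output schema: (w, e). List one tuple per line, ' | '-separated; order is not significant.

Stepwise |·|:
  R → 3
  σ[c>=8](R) → 1
  γ[w; MAX(g)→e](σ[c>=8](R)) → 1

== RESULT ==
w | e
q | 9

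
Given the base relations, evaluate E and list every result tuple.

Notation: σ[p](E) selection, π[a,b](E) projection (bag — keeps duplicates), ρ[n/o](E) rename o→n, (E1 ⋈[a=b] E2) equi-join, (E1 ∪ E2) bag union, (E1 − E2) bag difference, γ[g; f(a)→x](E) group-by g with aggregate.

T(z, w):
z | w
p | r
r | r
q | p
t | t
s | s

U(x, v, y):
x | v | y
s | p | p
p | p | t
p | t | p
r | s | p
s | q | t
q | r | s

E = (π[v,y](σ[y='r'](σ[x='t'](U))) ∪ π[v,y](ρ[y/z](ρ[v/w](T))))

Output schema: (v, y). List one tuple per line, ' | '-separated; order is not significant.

Subexpression sizes:
  U → 6
  σ[x='t'](U) → 0
  σ[y='r'](σ[x='t'](U)) → 0
  π[v,y](σ[y='r'](σ[x='t'](U))) → 0
  T → 5
  ρ[v/w](T) → 5
  ρ[y/z](ρ[v/w](T)) → 5
  π[v,y](ρ[y/z](ρ[v/w](T))) → 5
  (π[v,y](σ[y='r'](σ[x='t'](U))) ∪ π[v,y](ρ[y/z](ρ[v/w](T)))) → 5

== RESULT ==
v | y
p | q
r | p
r | r
s | s
t | t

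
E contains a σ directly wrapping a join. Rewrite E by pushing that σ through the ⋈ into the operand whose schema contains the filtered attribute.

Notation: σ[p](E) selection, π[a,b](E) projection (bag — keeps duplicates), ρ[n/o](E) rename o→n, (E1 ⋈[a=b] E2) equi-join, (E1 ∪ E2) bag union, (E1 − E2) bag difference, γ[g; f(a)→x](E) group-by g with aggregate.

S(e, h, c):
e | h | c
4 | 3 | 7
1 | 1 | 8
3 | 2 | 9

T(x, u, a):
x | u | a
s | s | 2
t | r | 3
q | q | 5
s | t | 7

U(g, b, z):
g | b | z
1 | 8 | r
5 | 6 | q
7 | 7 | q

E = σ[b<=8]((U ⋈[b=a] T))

σ filters on b, owned by the left side.
E' = (σ[b<=8](U) ⋈[b=a] T)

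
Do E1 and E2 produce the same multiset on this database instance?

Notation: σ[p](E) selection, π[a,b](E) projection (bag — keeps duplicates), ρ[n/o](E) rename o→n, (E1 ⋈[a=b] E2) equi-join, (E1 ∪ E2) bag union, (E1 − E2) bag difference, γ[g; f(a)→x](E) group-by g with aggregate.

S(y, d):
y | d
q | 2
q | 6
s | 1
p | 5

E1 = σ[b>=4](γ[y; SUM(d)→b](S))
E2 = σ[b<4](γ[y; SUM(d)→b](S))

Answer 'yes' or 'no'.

E1 per-node cardinality:
  S → 4
  γ[y; SUM(d)→b](S) → 3
  σ[b>=4](γ[y; SUM(d)→b](S)) → 2
E2 per-node cardinality:
  S → 4
  γ[y; SUM(d)→b](S) → 3
  σ[b<4](γ[y; SUM(d)→b](S)) → 1

E1 result:
y | b
p | 5
q | 8
E2 result:
y | b
s | 1
Witness: ('q', 8) appears 1× in E1 but 0× in E2.

no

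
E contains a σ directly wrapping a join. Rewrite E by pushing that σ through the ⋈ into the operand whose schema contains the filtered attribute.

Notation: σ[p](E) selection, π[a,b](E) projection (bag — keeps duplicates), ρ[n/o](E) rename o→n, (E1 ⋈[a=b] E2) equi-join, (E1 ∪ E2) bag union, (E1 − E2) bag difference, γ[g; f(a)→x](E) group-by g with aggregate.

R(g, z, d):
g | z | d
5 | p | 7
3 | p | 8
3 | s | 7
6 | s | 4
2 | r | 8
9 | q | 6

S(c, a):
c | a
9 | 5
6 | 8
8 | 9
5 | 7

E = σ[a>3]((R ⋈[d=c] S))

σ filters on a, owned by the right side.
E' = (R ⋈[d=c] σ[a>3](S))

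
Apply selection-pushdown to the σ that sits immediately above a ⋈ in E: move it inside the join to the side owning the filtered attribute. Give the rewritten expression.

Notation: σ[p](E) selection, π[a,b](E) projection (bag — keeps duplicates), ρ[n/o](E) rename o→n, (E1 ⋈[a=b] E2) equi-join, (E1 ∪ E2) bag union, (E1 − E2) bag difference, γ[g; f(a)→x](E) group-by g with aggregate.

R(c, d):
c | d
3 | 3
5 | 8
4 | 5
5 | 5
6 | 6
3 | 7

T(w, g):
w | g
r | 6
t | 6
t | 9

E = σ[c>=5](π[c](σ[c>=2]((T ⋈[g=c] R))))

σ filters on c, owned by the right side.
E' = σ[c>=5](π[c]((T ⋈[g=c] σ[c>=2](R))))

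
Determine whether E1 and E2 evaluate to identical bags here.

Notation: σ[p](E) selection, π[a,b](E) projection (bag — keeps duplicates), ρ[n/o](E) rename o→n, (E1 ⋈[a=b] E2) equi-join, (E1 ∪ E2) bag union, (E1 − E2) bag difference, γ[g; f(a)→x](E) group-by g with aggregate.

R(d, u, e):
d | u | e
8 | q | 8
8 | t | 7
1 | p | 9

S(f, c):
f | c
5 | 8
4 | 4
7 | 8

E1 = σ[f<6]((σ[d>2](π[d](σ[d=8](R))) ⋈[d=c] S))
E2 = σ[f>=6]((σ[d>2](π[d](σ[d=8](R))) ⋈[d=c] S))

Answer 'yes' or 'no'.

E1 subexpression sizes:
  R → 3
  σ[d=8](R) → 2
  π[d](σ[d=8](R)) → 2
  σ[d>2](π[d](σ[d=8](R))) → 2
  S → 3
  (σ[d>2](π[d](σ[d=8](R))) ⋈[d=c] S) → 4
  σ[f<6]((σ[d>2](π[d](σ[d=8](R))) ⋈[d=c] S)) → 2
E2 subexpression sizes:
  R → 3
  σ[d=8](R) → 2
  π[d](σ[d=8](R)) → 2
  σ[d>2](π[d](σ[d=8](R))) → 2
  S → 3
  (σ[d>2](π[d](σ[d=8](R))) ⋈[d=c] S) → 4
  σ[f>=6]((σ[d>2](π[d](σ[d=8](R))) ⋈[d=c] S)) → 2

E1 result:
d | f | c
8 | 5 | 8
8 | 5 | 8
E2 result:
d | f | c
8 | 7 | 8
8 | 7 | 8
Witness: (8, 7, 8) appears 0× in E1 but 2× in E2.

no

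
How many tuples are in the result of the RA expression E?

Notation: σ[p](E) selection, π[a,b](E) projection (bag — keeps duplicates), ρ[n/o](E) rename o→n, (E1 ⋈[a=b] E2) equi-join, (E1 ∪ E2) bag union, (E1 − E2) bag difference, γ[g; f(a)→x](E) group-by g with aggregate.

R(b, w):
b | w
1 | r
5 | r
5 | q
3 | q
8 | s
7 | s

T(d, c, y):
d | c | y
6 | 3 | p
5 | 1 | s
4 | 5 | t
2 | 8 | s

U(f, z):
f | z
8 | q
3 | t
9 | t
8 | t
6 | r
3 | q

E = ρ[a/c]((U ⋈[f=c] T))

Row counts bottom-up:
  U → 6
  T → 4
  (U ⋈[f=c] T) → 4
  ρ[a/c]((U ⋈[f=c] T)) → 4

|E| = 4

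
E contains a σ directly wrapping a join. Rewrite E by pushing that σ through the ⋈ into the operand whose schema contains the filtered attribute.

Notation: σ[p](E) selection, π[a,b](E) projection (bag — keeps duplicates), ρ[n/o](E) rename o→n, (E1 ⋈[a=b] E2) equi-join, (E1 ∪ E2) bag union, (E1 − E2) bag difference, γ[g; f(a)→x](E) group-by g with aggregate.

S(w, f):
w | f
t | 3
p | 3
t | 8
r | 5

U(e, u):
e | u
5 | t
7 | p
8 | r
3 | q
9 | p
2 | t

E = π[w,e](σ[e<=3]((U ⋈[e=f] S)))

σ filters on e, owned by the left side.
E' = π[w,e]((σ[e<=3](U) ⋈[e=f] S))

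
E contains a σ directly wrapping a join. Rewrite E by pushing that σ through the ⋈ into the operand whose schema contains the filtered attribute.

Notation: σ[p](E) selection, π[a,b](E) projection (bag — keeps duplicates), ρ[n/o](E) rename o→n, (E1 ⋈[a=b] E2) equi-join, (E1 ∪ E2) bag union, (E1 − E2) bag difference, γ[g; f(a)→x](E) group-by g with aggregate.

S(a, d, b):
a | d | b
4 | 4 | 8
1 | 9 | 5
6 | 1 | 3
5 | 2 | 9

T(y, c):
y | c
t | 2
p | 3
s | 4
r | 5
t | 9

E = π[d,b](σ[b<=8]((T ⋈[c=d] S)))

σ filters on b, owned by the right side.
E' = π[d,b]((T ⋈[c=d] σ[b<=8](S)))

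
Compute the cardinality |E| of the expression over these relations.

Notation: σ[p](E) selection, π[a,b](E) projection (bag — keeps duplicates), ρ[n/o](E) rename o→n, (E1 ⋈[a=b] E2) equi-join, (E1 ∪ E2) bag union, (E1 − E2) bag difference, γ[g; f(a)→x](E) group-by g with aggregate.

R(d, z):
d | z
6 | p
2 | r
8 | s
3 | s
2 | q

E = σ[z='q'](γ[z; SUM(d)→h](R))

Per-node cardinality:
  R → 5
  γ[z; SUM(d)→h](R) → 4
  σ[z='q'](γ[z; SUM(d)→h](R)) → 1

|E| = 1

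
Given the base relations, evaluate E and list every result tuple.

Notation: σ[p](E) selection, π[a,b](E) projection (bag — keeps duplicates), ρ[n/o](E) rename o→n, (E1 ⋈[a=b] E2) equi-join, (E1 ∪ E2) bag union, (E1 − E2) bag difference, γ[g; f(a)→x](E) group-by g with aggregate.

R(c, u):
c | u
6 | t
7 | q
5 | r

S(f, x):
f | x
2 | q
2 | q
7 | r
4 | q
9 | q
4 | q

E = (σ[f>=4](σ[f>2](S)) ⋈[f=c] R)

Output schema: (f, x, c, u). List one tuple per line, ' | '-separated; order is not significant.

Stepwise |·|:
  S → 6
  σ[f>2](S) → 4
  σ[f>=4](σ[f>2](S)) → 4
  R → 3
  (σ[f>=4](σ[f>2](S)) ⋈[f=c] R) → 1

== RESULT ==
f | x | c | u
7 | r | 7 | q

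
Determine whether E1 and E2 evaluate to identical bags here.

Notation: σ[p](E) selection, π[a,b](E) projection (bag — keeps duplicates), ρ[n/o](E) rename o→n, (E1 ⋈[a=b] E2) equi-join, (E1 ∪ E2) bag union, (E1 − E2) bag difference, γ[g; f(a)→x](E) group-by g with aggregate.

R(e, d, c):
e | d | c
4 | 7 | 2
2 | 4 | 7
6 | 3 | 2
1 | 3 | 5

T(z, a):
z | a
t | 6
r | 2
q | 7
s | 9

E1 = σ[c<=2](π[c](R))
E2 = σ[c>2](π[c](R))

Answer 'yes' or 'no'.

E1 per-node cardinality:
  R → 4
  π[c](R) → 4
  σ[c<=2](π[c](R)) → 2
E2 per-node cardinality:
  R → 4
  π[c](R) → 4
  σ[c>2](π[c](R)) → 2

E1 result:
c
2
2
E2 result:
c
5
7
Witness: (7,) appears 0× in E1 but 1× in E2.

no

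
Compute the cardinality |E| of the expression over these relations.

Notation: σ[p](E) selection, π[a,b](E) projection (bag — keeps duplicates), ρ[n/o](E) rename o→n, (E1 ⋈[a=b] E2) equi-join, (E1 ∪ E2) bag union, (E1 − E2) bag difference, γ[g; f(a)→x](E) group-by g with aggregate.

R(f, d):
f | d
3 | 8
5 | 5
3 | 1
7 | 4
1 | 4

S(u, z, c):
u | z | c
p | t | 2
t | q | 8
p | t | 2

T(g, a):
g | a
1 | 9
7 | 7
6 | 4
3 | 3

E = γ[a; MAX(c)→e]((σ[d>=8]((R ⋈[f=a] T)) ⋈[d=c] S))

Row counts bottom-up:
  R → 5
  T → 4
  (R ⋈[f=a] T) → 3
  σ[d>=8]((R ⋈[f=a] T)) → 1
  S → 3
  (σ[d>=8]((R ⋈[f=a] T)) ⋈[d=c] S) → 1
  γ[a; MAX(c)→e]((σ[d>=8]((R ⋈[f=a] T)) ⋈[d=c] S)) → 1

|E| = 1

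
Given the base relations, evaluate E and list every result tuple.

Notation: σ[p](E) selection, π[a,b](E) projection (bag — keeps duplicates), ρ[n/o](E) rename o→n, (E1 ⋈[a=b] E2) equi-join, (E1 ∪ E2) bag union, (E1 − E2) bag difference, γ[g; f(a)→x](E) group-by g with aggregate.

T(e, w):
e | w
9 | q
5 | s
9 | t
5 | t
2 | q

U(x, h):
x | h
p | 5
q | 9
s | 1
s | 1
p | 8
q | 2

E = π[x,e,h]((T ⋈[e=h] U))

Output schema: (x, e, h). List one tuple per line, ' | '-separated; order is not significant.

Subexpression sizes:
  T → 5
  U → 6
  (T ⋈[e=h] U) → 5
  π[x,e,h]((T ⋈[e=h] U)) → 5

== RESULT ==
x | e | h
p | 5 | 5
p | 5 | 5
q | 2 | 2
q | 9 | 9
q | 9 | 9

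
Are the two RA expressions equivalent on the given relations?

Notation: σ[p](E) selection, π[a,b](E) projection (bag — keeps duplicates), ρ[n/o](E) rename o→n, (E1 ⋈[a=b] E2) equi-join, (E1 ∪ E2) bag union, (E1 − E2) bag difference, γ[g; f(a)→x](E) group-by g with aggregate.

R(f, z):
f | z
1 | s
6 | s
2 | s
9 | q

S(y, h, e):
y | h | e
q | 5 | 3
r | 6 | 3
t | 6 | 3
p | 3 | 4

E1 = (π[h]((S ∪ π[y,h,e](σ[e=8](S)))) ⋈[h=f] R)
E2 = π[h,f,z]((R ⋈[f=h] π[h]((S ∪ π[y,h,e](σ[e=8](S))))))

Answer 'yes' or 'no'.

E1 per-node cardinality:
  S → 4
  S → 4
  σ[e=8](S) → 0
  π[y,h,e](σ[e=8](S)) → 0
  (S ∪ π[y,h,e](σ[e=8](S))) → 4
  π[h]((S ∪ π[y,h,e](σ[e=8](S)))) → 4
  R → 4
  (π[h]((S ∪ π[y,h,e](σ[e=8](S)))) ⋈[h=f] R) → 2
E2 per-node cardinality:
  R → 4
  S → 4
  S → 4
  σ[e=8](S) → 0
  π[y,h,e](σ[e=8](S)) → 0
  (S ∪ π[y,h,e](σ[e=8](S))) → 4
  π[h]((S ∪ π[y,h,e](σ[e=8](S)))) → 4
  (R ⋈[f=h] π[h]((S ∪ π[y,h,e](σ[e=8](S))))) → 2
  π[h,f,z]((R ⋈[f=h] π[h]((S ∪ π[y,h,e](σ[e=8](S)))))) → 2

E1 and E2 produce the same multiset:
h | f | z
6 | 6 | s
6 | 6 | s

yes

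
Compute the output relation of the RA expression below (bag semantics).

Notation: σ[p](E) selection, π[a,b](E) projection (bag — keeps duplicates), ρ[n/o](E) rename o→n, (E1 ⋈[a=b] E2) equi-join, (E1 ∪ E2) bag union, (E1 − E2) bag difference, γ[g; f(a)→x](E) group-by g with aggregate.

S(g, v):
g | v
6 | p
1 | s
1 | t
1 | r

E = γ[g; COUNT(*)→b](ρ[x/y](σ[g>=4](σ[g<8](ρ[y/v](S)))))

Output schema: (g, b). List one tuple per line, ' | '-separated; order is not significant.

Subexpression sizes:
  S → 4
  ρ[y/v](S) → 4
  σ[g<8](ρ[y/v](S)) → 4
  σ[g>=4](σ[g<8](ρ[y/v](S))) → 1
  ρ[x/y](σ[g>=4](σ[g<8](ρ[y/v](S)))) → 1
  γ[g; COUNT(*)→b](ρ[x/y](σ[g>=4](σ[g<8](ρ[y/v](S))))) → 1

== RESULT ==
g | b
6 | 1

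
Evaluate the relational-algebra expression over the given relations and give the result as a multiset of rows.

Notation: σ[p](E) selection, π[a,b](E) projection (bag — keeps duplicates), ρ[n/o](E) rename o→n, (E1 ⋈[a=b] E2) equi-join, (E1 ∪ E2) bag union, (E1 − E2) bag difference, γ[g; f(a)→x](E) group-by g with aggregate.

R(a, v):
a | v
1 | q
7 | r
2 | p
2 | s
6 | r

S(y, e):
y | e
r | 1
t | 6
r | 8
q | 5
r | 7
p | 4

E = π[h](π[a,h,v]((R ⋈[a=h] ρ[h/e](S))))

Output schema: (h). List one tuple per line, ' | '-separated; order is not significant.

Per-node cardinality:
  R → 5
  S → 6
  ρ[h/e](S) → 6
  (R ⋈[a=h] ρ[h/e](S)) → 3
  π[a,h,v]((R ⋈[a=h] ρ[h/e](S))) → 3
  π[h](π[a,h,v]((R ⋈[a=h] ρ[h/e](S)))) → 3

== RESULT ==
h
1
6
7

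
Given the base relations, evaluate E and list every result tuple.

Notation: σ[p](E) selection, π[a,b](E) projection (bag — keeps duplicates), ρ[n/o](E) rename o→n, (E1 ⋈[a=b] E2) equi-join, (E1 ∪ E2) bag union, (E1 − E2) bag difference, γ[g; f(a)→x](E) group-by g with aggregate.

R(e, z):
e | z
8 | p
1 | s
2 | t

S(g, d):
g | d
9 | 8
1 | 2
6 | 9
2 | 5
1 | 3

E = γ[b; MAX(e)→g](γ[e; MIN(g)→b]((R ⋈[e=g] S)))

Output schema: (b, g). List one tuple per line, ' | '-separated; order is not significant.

Row counts bottom-up:
  R → 3
  S → 5
  (R ⋈[e=g] S) → 3
  γ[e; MIN(g)→b]((R ⋈[e=g] S)) → 2
  γ[b; MAX(e)→g](γ[e; MIN(g)→b]((R ⋈[e=g] S))) → 2

== RESULT ==
b | g
1 | 1
2 | 2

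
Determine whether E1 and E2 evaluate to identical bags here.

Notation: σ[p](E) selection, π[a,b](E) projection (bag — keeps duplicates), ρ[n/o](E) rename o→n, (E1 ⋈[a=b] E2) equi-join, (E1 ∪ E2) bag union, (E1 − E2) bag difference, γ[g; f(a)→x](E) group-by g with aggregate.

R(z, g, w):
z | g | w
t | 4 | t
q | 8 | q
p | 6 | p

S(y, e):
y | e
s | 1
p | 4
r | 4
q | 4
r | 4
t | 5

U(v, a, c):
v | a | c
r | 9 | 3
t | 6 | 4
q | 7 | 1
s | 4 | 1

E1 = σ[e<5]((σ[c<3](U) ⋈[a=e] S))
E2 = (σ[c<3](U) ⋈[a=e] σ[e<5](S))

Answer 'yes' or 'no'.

E1 row counts bottom-up:
  U → 4
  σ[c<3](U) → 2
  S → 6
  (σ[c<3](U) ⋈[a=e] S) → 4
  σ[e<5]((σ[c<3](U) ⋈[a=e] S)) → 4
E2 row counts bottom-up:
  U → 4
  σ[c<3](U) → 2
  S → 6
  σ[e<5](S) → 5
  (σ[c<3](U) ⋈[a=e] σ[e<5](S)) → 4

E1 and E2 produce the same multiset:
v | a | c | y | e
s | 4 | 1 | p | 4
s | 4 | 1 | q | 4
s | 4 | 1 | r | 4
s | 4 | 1 | r | 4

yes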